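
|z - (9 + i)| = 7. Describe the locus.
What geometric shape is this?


|z - z0| = r is a circle with center z0 and radius r.
Center = (9, 1), radius = 7

Circle with center (9, 1) and radius 7


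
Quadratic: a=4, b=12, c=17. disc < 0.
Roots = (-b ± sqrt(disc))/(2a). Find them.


disc = 12^2 - 4*4*17 = 144 - 272 = -128
sqrt(|disc|) = sqrt(128) = 11.3137
Real part = -12/(2*4) = -1.5000
Imag part = 11.3137/(2*4) = 1.4142

-1.5000 ± 1.4142i


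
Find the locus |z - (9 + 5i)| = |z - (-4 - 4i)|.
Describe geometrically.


Equal distances means the locus is the perpendicular bisector of z1 and z2.
Midpoint = ((9+(-4))/2, (5+(-4))/2) = (2.5000, 0.5000)

Perpendicular bisector through (2.5000, 0.5000)


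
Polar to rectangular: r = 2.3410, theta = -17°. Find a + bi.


a = 2.3410*cos(-17°) = 2.3410*0.9563 = 2.2387
b = 2.3410*sin(-17°) = 2.3410*(-0.29237) = -0.6844

2.2387 - 0.6844i


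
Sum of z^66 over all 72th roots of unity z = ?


The roots are w_k = w^k with w = e^(2*pi*i/72), and (w^k)^66 = (w^66)^k.
So S = 1 + u + u^2 + ... + u^(71) with u = w^66.
66 = 0*72 + 66, so 66 is not a multiple of 72: u = w^66 ≠ 1 (w is a primitive 72th root), while u^72 = (w^72)^66 = 1.
Geometric series: S = (1 - u^72)/(1 - u) = (1 - 1)/(1 - u) = 0

S = 0


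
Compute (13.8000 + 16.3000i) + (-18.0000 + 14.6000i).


Real: 13.8 - 18 = -4.2
Imag: 16.3 + 14.6 = 30.9

-4.2000 + 30.9000i


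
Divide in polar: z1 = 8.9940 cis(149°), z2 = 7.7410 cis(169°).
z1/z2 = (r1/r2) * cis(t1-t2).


r = 8.9940 / 7.7410 = 1.1619
theta = 149° - 169° = -20° = 340° (mod 360)

1.1619 cis(340°)


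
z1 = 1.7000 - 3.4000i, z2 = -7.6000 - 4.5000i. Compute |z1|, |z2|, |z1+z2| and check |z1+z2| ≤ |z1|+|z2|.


|z1| = sqrt(1.7^2 + (-3.4)^2) = sqrt(14.45) = 3.8013
|z2| = sqrt((-7.6)^2 + (-4.5)^2) = sqrt(78.01) = 8.8323
z1+z2 = -5.9000 - 7.9000i
|z1+z2| = sqrt(97.22) = 9.8600
|z1|+|z2| = 3.8013 + 8.8323 = 12.6336

|z1+z2| = 9.8600 ≤ |z1|+|z2| = 12.6336 (verified)


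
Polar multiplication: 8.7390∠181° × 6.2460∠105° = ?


r = 8.7390 * 6.2460 = 54.5838
theta = 181° + 105° = 286° = 286° (mod 360)

54.5838 cis(286°)


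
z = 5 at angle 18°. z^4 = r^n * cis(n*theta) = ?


r^4 = 5^4 = 625
n*theta = 4*18° = 72° = 72° (mod 360)
a = 625*cos(72°) = 193.1356
b = 625*sin(72°) = 594.4103

625 cis(72°) = 193.1356 + 594.4103i


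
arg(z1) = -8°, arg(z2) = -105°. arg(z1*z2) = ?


arg(z1*z2) = -8° - 105° = -113°
Normalized to (-180°, 180°]: -113°

-113°


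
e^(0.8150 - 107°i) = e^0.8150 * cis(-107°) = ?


e^0.8150 = 2.2592
cos(-107°) = -0.29237
sin(-107°) = -0.9563
Real = 2.2592*(-0.29237) = -0.6605
Imag = 2.2592*(-0.9563) = -2.1605

-0.6605 - 2.1605i


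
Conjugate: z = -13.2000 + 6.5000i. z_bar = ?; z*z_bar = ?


z_bar = -13.2000 - 6.5000i
z*z_bar = (-13.2)^2 + 6.5^2 = 174.24 + 42.25 = 216.49

z_bar = -13.2000 - 6.5000i, z*z_bar = 216.49


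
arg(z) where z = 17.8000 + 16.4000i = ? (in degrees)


Re = 17.8, Im = 16.4
arg = atan2(16.4, 17.8) = 42.6559 degrees

arg(z) = 42.6559 degrees


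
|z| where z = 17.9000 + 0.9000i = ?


|z| = sqrt(17.9^2 + 0.9^2) = sqrt(320.41 + 0.81) = sqrt(321.22) = 17.9226

|z| = 17.9226


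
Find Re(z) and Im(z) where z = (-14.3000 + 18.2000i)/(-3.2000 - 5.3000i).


Multiply by conjugate: (-14.3000 + 18.2000i)(-3.2000 + 5.3000i) / ((-3.2)^2 + (-5.3)^2)
Numerator real = -14.3*(-3.2) + 18.2*(-5.3) = -50.7
Numerator imag = 18.2*(-3.2) - (-14.3)*(-5.3) = -134.03
Denominator = 38.33
Re(z) = -50.7/38.33 = -1.3227
Im(z) = -134.03/38.33 = -3.4967

Re(z) = -1.3227, Im(z) = -3.4967


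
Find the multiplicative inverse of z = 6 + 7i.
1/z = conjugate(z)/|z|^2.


|z|^2 = 36+49 = 85
1/z = (6 - 7i)/85

1/z = 0.0706 - 0.0824i


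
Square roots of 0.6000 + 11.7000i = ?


|z| = sqrt(0.36+136.89) = 11.7154
sqrt((|z|+a)/2) = sqrt((11.7154+0.6)/2) = sqrt(6.1577) = 2.4815
sqrt((|z|-a)/2) = sqrt((11.7154-0.6)/2) = sqrt(5.5577) = 2.3575

±(2.4815 + 2.3575i) i.e. 2.4815 + 2.3575i and -2.4815 - 2.3575i


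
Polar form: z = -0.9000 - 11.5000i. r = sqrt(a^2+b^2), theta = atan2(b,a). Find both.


r = sqrt(0.81+132.25) = sqrt(133.06) = 11.5352
theta = atan2(-11.5, -0.9) = -94.4749 degrees

r = 11.5352, theta = -94.4749 degrees


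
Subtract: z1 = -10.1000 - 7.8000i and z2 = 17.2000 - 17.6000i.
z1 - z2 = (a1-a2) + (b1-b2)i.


Real: -10.1 - 17.2 = -27.3
Imag: -7.8 + 17.6 = 9.8

-27.3000 + 9.8000i


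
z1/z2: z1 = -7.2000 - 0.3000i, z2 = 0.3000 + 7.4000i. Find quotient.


Conjugate of z2 = 0.3000 - 7.4000i
Numerator: (-7.2000 - 0.3000i)(0.3000 - 7.4000i) = -4.3800 + 53.1900i
Denominator: 0.3^2 + 7.4^2 = 54.85
Result = (-4.3800 + 53.1900i)/54.85

-0.0799 + 0.9697i


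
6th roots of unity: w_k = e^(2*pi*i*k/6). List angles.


The 6th roots of unity are cis(360k/6°) for k=0..5
Angle step = 360/6 = 60°
Primitive root: cis(60°)
Primitive root = 0.5000 + 0.8660i

6 roots at angles: 0°, 60°, 120°, 180°, 240°, 300°


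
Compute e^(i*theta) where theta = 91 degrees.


cos(91°) = -0.0175
sin(91°) = 0.9998

e^(i*91°) = -0.0175 + 0.9998i


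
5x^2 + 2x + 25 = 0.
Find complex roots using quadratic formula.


disc = 2^2 - 4*5*25 = 4 - 500 = -496
sqrt(|disc|) = sqrt(496) = 22.2711
Real part = -2/(2*5) = -0.2000
Imag part = 22.2711/(2*5) = 2.2271

-0.2000 ± 2.2271i


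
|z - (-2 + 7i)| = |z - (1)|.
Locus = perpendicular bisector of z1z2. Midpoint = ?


Equal distances means the locus is the perpendicular bisector of z1 and z2.
Midpoint = ((-2+1)/2, (7+0)/2) = (-0.5000, 3.5000)

Perpendicular bisector through (-0.5000, 3.5000)


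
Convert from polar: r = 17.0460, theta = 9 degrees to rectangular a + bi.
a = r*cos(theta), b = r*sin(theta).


a = 17.0460*cos(9°) = 17.0460*0.987688 = 16.8361
b = 17.0460*sin(9°) = 17.0460*0.156434 = 2.6666

16.8361 + 2.6666i


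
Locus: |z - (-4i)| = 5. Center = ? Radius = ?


|z - z0| = r is a circle with center z0 and radius r.
Center = (0, -4), radius = 5

Circle with center (0, -4) and radius 5


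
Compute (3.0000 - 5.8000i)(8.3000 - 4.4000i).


Real = 3*8.3 - (-5.8)*(-4.4) = 24.9 - 25.52 = -0.62
Imag = 3*(-4.4) + 8.3*(-5.8) = -13.2 - (48.14) = -61.34

-0.6200 - 61.3400i


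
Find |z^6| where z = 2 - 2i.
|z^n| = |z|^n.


|z| = sqrt(4+4) = sqrt(8) = 2.8284
|z^6| = |z|^6 = (sqrt(8))^6 = 8^3 = 512

|z^6| = 512


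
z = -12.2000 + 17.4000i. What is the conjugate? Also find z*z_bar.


z_bar = -12.2000 - 17.4000i
z*z_bar = (-12.2)^2 + 17.4^2 = 148.84 + 302.76 = 451.6

z_bar = -12.2000 - 17.4000i, z*z_bar = 451.6


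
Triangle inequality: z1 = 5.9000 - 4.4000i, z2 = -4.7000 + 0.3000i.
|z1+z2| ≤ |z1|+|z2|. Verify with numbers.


|z1| = sqrt(5.9^2 + (-4.4)^2) = sqrt(54.17) = 7.3600
|z2| = sqrt((-4.7)^2 + 0.3^2) = sqrt(22.18) = 4.7096
z1+z2 = 1.2000 - 4.1000i
|z1+z2| = sqrt(18.25) = 4.2720
|z1|+|z2| = 7.3600 + 4.7096 = 12.0696

|z1+z2| = 4.2720 ≤ |z1|+|z2| = 12.0696 (verified)


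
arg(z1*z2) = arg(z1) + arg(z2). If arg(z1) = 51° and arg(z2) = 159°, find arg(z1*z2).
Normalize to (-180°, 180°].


arg(z1*z2) = 51° + 159° = 210°
Normalized to (-180°, 180°]: -150°

-150°


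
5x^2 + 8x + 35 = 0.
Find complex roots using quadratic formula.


disc = 8^2 - 4*5*35 = 64 - 700 = -636
sqrt(|disc|) = sqrt(636) = 25.2190
Real part = -8/(2*5) = -0.8000
Imag part = 25.2190/(2*5) = 2.5219

-0.8000 ± 2.5219i


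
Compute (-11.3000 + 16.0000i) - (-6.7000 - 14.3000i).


Real: -11.3 + 6.7 = -4.6
Imag: 16 + 14.3 = 30.3

-4.6000 + 30.3000i


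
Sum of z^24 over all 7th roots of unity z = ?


The roots are w_k = w^k with w = e^(2*pi*i/7), and (w^k)^24 = (w^24)^k.
So S = 1 + u + u^2 + ... + u^(6) with u = w^24.
24 = 3*7 + 3, so 24 is not a multiple of 7: u = (w^7)^3 * w^3 = w^3 ≠ 1 (w is a primitive 7th root), while u^7 = (w^7)^24 = 1.
Geometric series: S = (1 - u^7)/(1 - u) = (1 - 1)/(1 - u) = 0

S = 0


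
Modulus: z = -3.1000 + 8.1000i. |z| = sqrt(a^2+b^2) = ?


|z| = sqrt((-3.1)^2 + 8.1^2) = sqrt(9.61 + 65.61) = sqrt(75.22) = 8.6729

|z| = 8.6729


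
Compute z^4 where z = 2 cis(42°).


r^4 = 2^4 = 16
n*theta = 4*42° = 168° = 168° (mod 360)
a = 16*cos(168°) = -15.6504
b = 16*sin(168°) = 3.3266

16 cis(168°) = -15.6504 + 3.3266i


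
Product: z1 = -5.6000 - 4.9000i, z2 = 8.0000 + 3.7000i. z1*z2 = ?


Real = -5.6*8 - (-4.9)*3.7 = -44.8 - (-18.13) = -26.67
Imag = -5.6*3.7 + 8*(-4.9) = -20.72 - (39.2) = -59.92

-26.6700 - 59.9200i


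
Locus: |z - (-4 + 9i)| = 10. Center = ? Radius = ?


|z - z0| = r is a circle with center z0 and radius r.
Center = (-4, 9), radius = 10

Circle with center (-4, 9) and radius 10


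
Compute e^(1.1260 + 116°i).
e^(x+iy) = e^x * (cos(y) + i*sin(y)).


e^1.1260 = 3.0833
cos(116°) = -0.43837
sin(116°) = 0.8988
Real = 3.0833*(-0.43837) = -1.3516
Imag = 3.0833*0.8988 = 2.7713

-1.3516 + 2.7713i


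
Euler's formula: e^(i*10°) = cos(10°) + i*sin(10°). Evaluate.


cos(10°) = 0.9848
sin(10°) = 0.1736

e^(i*10°) = 0.9848 + 0.1736i


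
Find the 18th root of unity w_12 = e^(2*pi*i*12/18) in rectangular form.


Angle = 360*12/18 = 240°
a = cos(240°) = -0.5000
b = sin(240°) = -0.8660

-0.5000 - 0.8660i


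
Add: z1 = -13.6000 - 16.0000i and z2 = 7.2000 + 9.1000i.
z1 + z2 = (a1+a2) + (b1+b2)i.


Real: -13.6 + 7.2 = -6.4
Imag: -16 + 9.1 = -6.9

-6.4000 - 6.9000i


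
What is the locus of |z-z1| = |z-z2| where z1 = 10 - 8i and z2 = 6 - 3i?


Equal distances means the locus is the perpendicular bisector of z1 and z2.
Midpoint = ((10+6)/2, (-8+(-3))/2) = (8.0000, -5.5000)

Perpendicular bisector through (8.0000, -5.5000)


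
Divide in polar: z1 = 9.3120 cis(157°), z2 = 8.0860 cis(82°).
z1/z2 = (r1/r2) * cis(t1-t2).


r = 9.3120 / 8.0860 = 1.1516
theta = 157° - 82° = 75° = 75° (mod 360)

1.1516 cis(75°)


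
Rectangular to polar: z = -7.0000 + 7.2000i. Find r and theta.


r = sqrt(49+51.84) = sqrt(100.84) = 10.0419
theta = atan2(7.2, -7) = 134.1931 degrees

r = 10.0419, theta = 134.1931 degrees


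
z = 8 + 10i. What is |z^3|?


|z| = sqrt(64+100) = sqrt(164) = 12.8062
|z^3| = |z|^3 = (sqrt(164))^3 = 164*sqrt(164)

|z^3| = 164*sqrt(164) ≈ 2100.2247


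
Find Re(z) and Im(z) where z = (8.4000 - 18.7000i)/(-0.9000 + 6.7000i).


Multiply by conjugate: (8.4000 - 18.7000i)(-0.9000 - 6.7000i) / ((-0.9)^2 + 6.7^2)
Numerator real = 8.4*(-0.9) - (18.7)*6.7 = -132.85
Numerator imag = -18.7*(-0.9) - 8.4*6.7 = -39.45
Denominator = 45.7
Re(z) = -132.85/45.7 = -2.9070
Im(z) = -39.45/45.7 = -0.8632

Re(z) = -2.9070, Im(z) = -0.8632


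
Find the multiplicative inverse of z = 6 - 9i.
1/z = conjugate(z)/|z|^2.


|z|^2 = 36+81 = 117
1/z = (6 + 9i)/117

1/z = 0.0513 + 0.0769i


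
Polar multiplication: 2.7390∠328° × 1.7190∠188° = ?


r = 2.7390 * 1.7190 = 4.7083
theta = 328° + 188° = 516° = 156° (mod 360)

4.7083 cis(156°)


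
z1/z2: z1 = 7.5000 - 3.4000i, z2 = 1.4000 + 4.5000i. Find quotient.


Conjugate of z2 = 1.4000 - 4.5000i
Numerator: (7.5000 - 3.4000i)(1.4000 - 4.5000i) = -4.8000 - 38.5100i
Denominator: 1.4^2 + 4.5^2 = 22.21
Result = (-4.8000 - 38.5100i)/22.21

-0.2161 - 1.7339i


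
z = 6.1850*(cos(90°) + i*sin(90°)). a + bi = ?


a = 6.1850*cos(90°) = 6.1850*0 = 0
b = 6.1850*sin(90°) = 6.1850*1 = 6.1850

0 + 6.1850i


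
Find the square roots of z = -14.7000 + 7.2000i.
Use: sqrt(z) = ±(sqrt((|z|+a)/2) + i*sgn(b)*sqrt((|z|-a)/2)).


|z| = sqrt(216.09+51.84) = 16.3686
sqrt((|z|+a)/2) = sqrt((16.3686+(-14.7))/2) = sqrt(0.8343) = 0.9134
sqrt((|z|-a)/2) = sqrt((16.3686-(-14.7))/2) = sqrt(15.5343) = 3.9414

±(0.9134 + 3.9414i) i.e. 0.9134 + 3.9414i and -0.9134 - 3.9414i


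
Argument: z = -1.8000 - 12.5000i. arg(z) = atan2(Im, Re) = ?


Re = -1.8, Im = -12.5
arg = atan2(-12.5, -1.8) = -98.1943 degrees

arg(z) = -98.1943 degrees


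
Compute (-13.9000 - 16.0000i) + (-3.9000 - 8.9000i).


Real: -13.9 - 3.9 = -17.8
Imag: -16 - 8.9 = -24.9

-17.8000 - 24.9000i


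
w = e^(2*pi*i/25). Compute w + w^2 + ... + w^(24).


With w = e^(2*pi*i/25), all 25 of the 25th roots of unity w^0 = 1, w, ..., w^(24) sum to 0: 1 + w + ... + w^(24) = (1 - w^25)/(1 - w) = 0 since w^25 = 1, w ≠ 1.
Removing the root 1: w + w^2 + ... + w^(24) = 0 - 1 = -1

Sum = -1


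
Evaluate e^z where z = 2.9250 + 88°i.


e^2.9250 = 18.6342
cos(88°) = 0.0349
sin(88°) = 0.999391
Real = 18.6342*0.0349 = 0.6503
Imag = 18.6342*0.999391 = 18.6229

0.6503 + 18.6229i


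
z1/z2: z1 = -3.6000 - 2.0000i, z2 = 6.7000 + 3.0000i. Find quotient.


Conjugate of z2 = 6.7000 - 3.0000i
Numerator: (-3.6000 - 2.0000i)(6.7000 - 3.0000i) = -30.1200 - 2.6000i
Denominator: 6.7^2 + 3^2 = 53.89
Result = (-30.1200 - 2.6000i)/53.89

-0.5589 - 0.0482i


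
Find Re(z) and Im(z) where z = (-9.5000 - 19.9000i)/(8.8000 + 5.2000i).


Multiply by conjugate: (-9.5000 - 19.9000i)(8.8000 - 5.2000i) / (8.8^2 + 5.2^2)
Numerator real = -9.5*8.8 - (19.9)*5.2 = -187.08
Numerator imag = -19.9*8.8 - (-9.5)*5.2 = -125.72
Denominator = 104.48
Re(z) = -187.08/104.48 = -1.7906
Im(z) = -125.72/104.48 = -1.2033

Re(z) = -1.7906, Im(z) = -1.2033


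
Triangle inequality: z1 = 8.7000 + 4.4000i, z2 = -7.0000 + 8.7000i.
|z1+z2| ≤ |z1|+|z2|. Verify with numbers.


|z1| = sqrt(8.7^2 + 4.4^2) = sqrt(95.05) = 9.7494
|z2| = sqrt((-7)^2 + 8.7^2) = sqrt(124.69) = 11.1665
z1+z2 = 1.7000 + 13.1000i
|z1+z2| = sqrt(174.5) = 13.2098
|z1|+|z2| = 9.7494 + 11.1665 = 20.9159

|z1+z2| = 13.2098 ≤ |z1|+|z2| = 20.9159 (verified)


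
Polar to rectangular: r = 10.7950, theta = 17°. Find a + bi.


a = 10.7950*cos(17°) = 10.7950*0.9563 = 10.3233
b = 10.7950*sin(17°) = 10.7950*0.292372 = 3.1562

10.3233 + 3.1562i


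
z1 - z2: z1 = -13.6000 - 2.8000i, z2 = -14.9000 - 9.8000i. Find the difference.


Real: -13.6 + 14.9 = 1.3
Imag: -2.8 + 9.8 = 7

1.3000 + 7.0000i


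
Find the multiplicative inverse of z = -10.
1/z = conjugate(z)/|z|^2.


|z|^2 = 100+0 = 100
1/z = (-10 - 0i)/100

1/z = -0.1000 + 0i


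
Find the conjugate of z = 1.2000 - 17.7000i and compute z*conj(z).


z_bar = 1.2000 + 17.7000i
z*z_bar = 1.2^2 + (-17.7)^2 = 1.44 + 313.29 = 314.73

z_bar = 1.2000 + 17.7000i, z*z_bar = 314.73


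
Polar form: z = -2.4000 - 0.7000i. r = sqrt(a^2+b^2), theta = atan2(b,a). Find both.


r = sqrt(5.76+0.49) = sqrt(6.25) = 2.5000
theta = atan2(-0.7, -2.4) = -163.7398 degrees

r = 2.5000, theta = -163.7398 degrees


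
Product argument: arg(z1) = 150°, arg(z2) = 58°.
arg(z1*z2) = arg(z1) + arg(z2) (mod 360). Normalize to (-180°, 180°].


arg(z1*z2) = 150° + 58° = 208°
Normalized to (-180°, 180°]: -152°

-152°


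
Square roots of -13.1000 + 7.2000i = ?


|z| = sqrt(171.61+51.84) = 14.9482
sqrt((|z|+a)/2) = sqrt((14.9482+(-13.1))/2) = sqrt(0.9241) = 0.9613
sqrt((|z|-a)/2) = sqrt((14.9482-(-13.1))/2) = sqrt(14.0241) = 3.7449

±(0.9613 + 3.7449i) i.e. 0.9613 + 3.7449i and -0.9613 - 3.7449i


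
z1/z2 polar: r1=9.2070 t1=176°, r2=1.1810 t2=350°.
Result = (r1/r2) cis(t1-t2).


r = 9.2070 / 1.1810 = 7.7959
theta = 176° - 350° = -174° = 186° (mod 360)

7.7959 cis(186°)


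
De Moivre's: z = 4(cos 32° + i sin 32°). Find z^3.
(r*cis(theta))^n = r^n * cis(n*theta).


r^3 = 4^3 = 64
n*theta = 3*32° = 96° = 96° (mod 360)
a = 64*cos(96°) = -6.6898
b = 64*sin(96°) = 63.6494

64 cis(96°) = -6.6898 + 63.6494i


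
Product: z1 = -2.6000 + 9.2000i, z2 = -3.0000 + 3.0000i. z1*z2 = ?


Real = -2.6*(-3) - 9.2*3 = 7.8 - 27.6 = -19.8
Imag = -2.6*3 - (3)*9.2 = -7.8 - (27.6) = -35.4

-19.8000 - 35.4000i


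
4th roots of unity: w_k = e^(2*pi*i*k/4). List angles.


The 4th roots of unity are cis(360k/4°) for k=0..3
Angle step = 360/4 = 90°
Primitive root: cis(90°)
Primitive root = 0 + 1.0000i

4 roots at angles: 0°, 90°, 180°, 270°


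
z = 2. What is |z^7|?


|z| = sqrt(4+0) = sqrt(4) = 2
|z^7| = |z|^7 = 2^7 = 128

|z^7| = 128


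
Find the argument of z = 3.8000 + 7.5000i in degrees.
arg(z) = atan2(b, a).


Re = 3.8, Im = 7.5
arg = atan2(7.5, 3.8) = 63.1302 degrees

arg(z) = 63.1302 degrees


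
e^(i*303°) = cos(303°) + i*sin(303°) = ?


cos(303°) = 0.5446
sin(303°) = -0.8387

e^(i*303°) = 0.5446 - 0.8387i


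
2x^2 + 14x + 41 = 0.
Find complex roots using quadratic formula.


disc = 14^2 - 4*2*41 = 196 - 328 = -132
sqrt(|disc|) = sqrt(132) = 11.4891
Real part = -14/(2*2) = -3.5000
Imag part = 11.4891/(2*2) = 2.8723

-3.5000 ± 2.8723i


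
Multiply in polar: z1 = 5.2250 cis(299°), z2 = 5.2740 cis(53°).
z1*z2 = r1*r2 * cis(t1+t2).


r = 5.2250 * 5.2740 = 27.5566
theta = 299° + 53° = 352° = 352° (mod 360)

27.5566 cis(352°)


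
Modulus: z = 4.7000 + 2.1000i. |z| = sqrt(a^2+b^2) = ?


|z| = sqrt(4.7^2 + 2.1^2) = sqrt(22.09 + 4.41) = sqrt(26.5) = 5.1478

|z| = 5.1478


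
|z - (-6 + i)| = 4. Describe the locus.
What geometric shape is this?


|z - z0| = r is a circle with center z0 and radius r.
Center = (-6, 1), radius = 4

Circle with center (-6, 1) and radius 4


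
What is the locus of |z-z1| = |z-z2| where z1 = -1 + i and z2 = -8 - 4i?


Equal distances means the locus is the perpendicular bisector of z1 and z2.
Midpoint = ((-1+(-8))/2, (1+(-4))/2) = (-4.5000, -1.5000)

Perpendicular bisector through (-4.5000, -1.5000)


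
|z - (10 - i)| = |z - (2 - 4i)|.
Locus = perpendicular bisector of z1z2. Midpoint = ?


Equal distances means the locus is the perpendicular bisector of z1 and z2.
Midpoint = ((10+2)/2, (-1+(-4))/2) = (6.0000, -2.5000)

Perpendicular bisector through (6.0000, -2.5000)


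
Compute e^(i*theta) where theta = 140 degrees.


cos(140°) = -0.7660
sin(140°) = 0.6428

e^(i*140°) = -0.7660 + 0.6428i


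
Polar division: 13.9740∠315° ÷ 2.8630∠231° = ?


r = 13.9740 / 2.8630 = 4.8809
theta = 315° - 231° = 84° = 84° (mod 360)

4.8809 cis(84°)


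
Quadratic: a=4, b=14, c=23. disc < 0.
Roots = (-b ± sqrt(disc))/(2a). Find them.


disc = 14^2 - 4*4*23 = 196 - 368 = -172
sqrt(|disc|) = sqrt(172) = 13.1149
Real part = -14/(2*4) = -1.7500
Imag part = 13.1149/(2*4) = 1.6394

-1.7500 ± 1.6394i


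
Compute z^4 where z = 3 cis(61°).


r^4 = 3^4 = 81
n*theta = 4*61° = 244° = 244° (mod 360)
a = 81*cos(244°) = -35.5081
b = 81*sin(244°) = -72.8023

81 cis(244°) = -35.5081 - 72.8023i


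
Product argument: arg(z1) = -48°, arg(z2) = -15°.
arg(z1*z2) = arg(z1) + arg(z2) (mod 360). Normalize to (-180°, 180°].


arg(z1*z2) = -48° - 15° = -63°
Normalized to (-180°, 180°]: -63°

-63°


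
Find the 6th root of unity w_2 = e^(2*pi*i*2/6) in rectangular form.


Angle = 360*2/6 = 120°
a = cos(120°) = -0.5000
b = sin(120°) = 0.8660

-0.5000 + 0.8660i


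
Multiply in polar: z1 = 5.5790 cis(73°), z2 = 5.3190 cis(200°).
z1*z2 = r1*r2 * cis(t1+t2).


r = 5.5790 * 5.3190 = 29.6747
theta = 73° + 200° = 273° = 273° (mod 360)

29.6747 cis(273°)


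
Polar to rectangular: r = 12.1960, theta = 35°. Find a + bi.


a = 12.1960*cos(35°) = 12.1960*0.81915 = 9.9904
b = 12.1960*sin(35°) = 12.1960*0.573576 = 6.9953

9.9904 + 6.9953i


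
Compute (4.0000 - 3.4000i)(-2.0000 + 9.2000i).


Real = 4*(-2) - (-3.4)*9.2 = -8 - (-31.28) = 23.28
Imag = 4*9.2 - (2)*(-3.4) = 36.8 + 6.8 = 43.6

23.2800 + 43.6000i


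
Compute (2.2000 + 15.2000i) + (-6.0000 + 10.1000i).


Real: 2.2 - 6 = -3.8
Imag: 15.2 + 10.1 = 25.3

-3.8000 + 25.3000i


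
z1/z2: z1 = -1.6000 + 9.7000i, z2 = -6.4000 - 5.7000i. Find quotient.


Conjugate of z2 = -6.4000 + 5.7000i
Numerator: (-1.6000 + 9.7000i)(-6.4000 + 5.7000i) = -45.0500 - 71.2000i
Denominator: (-6.4)^2 + (-5.7)^2 = 73.45
Result = (-45.0500 - 71.2000i)/73.45

-0.6133 - 0.9694i


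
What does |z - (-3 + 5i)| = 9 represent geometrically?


|z - z0| = r is a circle with center z0 and radius r.
Center = (-3, 5), radius = 9

Circle with center (-3, 5) and radius 9


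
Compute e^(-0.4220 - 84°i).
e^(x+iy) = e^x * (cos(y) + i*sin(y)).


e^-0.4220 = 0.6557
cos(-84°) = 0.1045
sin(-84°) = -0.9945
Real = 0.6557*0.1045 = 0.0685
Imag = 0.6557*(-0.9945) = -0.6521

0.0685 - 0.6521i


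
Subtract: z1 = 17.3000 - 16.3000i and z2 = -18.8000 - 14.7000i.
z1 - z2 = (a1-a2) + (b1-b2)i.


Real: 17.3 + 18.8 = 36.1
Imag: -16.3 + 14.7 = -1.6

36.1000 - 1.6000i


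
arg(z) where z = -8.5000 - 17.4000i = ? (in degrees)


Re = -8.5, Im = -17.4
arg = atan2(-17.4, -8.5) = -116.0358 degrees

arg(z) = -116.0358 degrees


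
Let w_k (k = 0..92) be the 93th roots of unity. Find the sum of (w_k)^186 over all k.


The roots are w_k = w^k with w = e^(2*pi*i/93), and (w^k)^186 = (w^186)^k.
So S = 1 + u + u^2 + ... + u^(92) with u = w^186.
186 = 2*93 + 0, so 186 is a multiple of 93 and u = (w^93)^2 = 1.
Every one of the 93 terms equals 1: S = 93

S = 93


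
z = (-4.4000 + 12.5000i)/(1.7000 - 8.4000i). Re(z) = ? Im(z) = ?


Multiply by conjugate: (-4.4000 + 12.5000i)(1.7000 + 8.4000i) / (1.7^2 + (-8.4)^2)
Numerator real = -4.4*1.7 + 12.5*(-8.4) = -112.48
Numerator imag = 12.5*1.7 - (-4.4)*(-8.4) = -15.71
Denominator = 73.45
Re(z) = -112.48/73.45 = -1.5314
Im(z) = -15.71/73.45 = -0.2139

Re(z) = -1.5314, Im(z) = -0.2139


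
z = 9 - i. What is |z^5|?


|z| = sqrt(81+1) = sqrt(82) = 9.0554
|z^5| = |z|^5 = (sqrt(82))^5 = 82^2 * sqrt(82) = 6724*sqrt(82)

|z^5| = 6724*sqrt(82) ≈ 60888.4097


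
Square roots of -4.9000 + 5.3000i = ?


|z| = sqrt(24.01+28.09) = 7.2180
sqrt((|z|+a)/2) = sqrt((7.2180+(-4.9))/2) = sqrt(1.1590) = 1.0766
sqrt((|z|-a)/2) = sqrt((7.2180-(-4.9))/2) = sqrt(6.0590) = 2.4615

±(1.0766 + 2.4615i) i.e. 1.0766 + 2.4615i and -1.0766 - 2.4615i


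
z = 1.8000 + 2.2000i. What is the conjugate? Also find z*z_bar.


z_bar = 1.8000 - 2.2000i
z*z_bar = 1.8^2 + 2.2^2 = 3.24 + 4.84 = 8.08

z_bar = 1.8000 - 2.2000i, z*z_bar = 8.08


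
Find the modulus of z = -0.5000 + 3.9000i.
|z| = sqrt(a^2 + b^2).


|z| = sqrt((-0.5)^2 + 3.9^2) = sqrt(0.25 + 15.21) = sqrt(15.46) = 3.9319

|z| = 3.9319


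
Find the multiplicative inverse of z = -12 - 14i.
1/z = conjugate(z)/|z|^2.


|z|^2 = 144+196 = 340
1/z = (-12 + 14i)/340

1/z = -0.0353 + 0.0412i


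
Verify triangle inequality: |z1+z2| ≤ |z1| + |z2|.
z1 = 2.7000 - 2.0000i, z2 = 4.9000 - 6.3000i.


|z1| = sqrt(2.7^2 + (-2)^2) = sqrt(11.29) = 3.3601
|z2| = sqrt(4.9^2 + (-6.3)^2) = sqrt(63.7) = 7.9812
z1+z2 = 7.6000 - 8.3000i
|z1+z2| = sqrt(126.65) = 11.2539
|z1|+|z2| = 3.3601 + 7.9812 = 11.3413

|z1+z2| = 11.2539 ≤ |z1|+|z2| = 11.3413 (verified)


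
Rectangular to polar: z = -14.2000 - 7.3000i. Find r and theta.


r = sqrt(201.64+53.29) = sqrt(254.93) = 15.9665
theta = atan2(-7.3, -14.2) = -152.7930 degrees

r = 15.9665, theta = -152.7930 degrees


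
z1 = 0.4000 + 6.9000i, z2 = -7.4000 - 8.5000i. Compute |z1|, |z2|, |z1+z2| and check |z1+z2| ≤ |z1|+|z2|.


|z1| = sqrt(0.4^2 + 6.9^2) = sqrt(47.77) = 6.9116
|z2| = sqrt((-7.4)^2 + (-8.5)^2) = sqrt(127.01) = 11.2699
z1+z2 = -7.0000 - 1.6000i
|z1+z2| = sqrt(51.56) = 7.1805
|z1|+|z2| = 6.9116 + 11.2699 = 18.1815

|z1+z2| = 7.1805 ≤ |z1|+|z2| = 18.1815 (verified)


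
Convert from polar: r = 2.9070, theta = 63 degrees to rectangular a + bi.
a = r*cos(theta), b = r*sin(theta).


a = 2.9070*cos(63°) = 2.9070*0.454 = 1.3198
b = 2.9070*sin(63°) = 2.9070*0.89101 = 2.5902

1.3198 + 2.5902i


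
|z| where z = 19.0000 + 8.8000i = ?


|z| = sqrt(19^2 + 8.8^2) = sqrt(361 + 77.44) = sqrt(438.44) = 20.9390

|z| = 20.9390


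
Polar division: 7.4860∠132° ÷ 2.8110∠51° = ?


r = 7.4860 / 2.8110 = 2.6631
theta = 132° - 51° = 81° = 81° (mod 360)

2.6631 cis(81°)


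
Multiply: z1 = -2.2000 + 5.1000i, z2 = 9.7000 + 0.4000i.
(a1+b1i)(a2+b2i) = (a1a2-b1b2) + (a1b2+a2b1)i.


Real = -2.2*9.7 - 5.1*0.4 = -21.34 - 2.04 = -23.38
Imag = -2.2*0.4 + 9.7*5.1 = -0.88 + 49.47 = 48.59

-23.3800 + 48.5900i


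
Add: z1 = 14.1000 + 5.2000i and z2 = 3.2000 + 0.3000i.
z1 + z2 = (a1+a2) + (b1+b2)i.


Real: 14.1 + 3.2 = 17.3
Imag: 5.2 + 0.3 = 5.5

17.3000 + 5.5000i


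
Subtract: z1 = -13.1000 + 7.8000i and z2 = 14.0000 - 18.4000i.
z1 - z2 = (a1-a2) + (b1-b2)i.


Real: -13.1 - 14 = -27.1
Imag: 7.8 + 18.4 = 26.2

-27.1000 + 26.2000i


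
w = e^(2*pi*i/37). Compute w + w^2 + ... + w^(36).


With w = e^(2*pi*i/37), all 37 of the 37th roots of unity w^0 = 1, w, ..., w^(36) sum to 0: 1 + w + ... + w^(36) = (1 - w^37)/(1 - w) = 0 since w^37 = 1, w ≠ 1.
Removing the root 1: w + w^2 + ... + w^(36) = 0 - 1 = -1

Sum = -1


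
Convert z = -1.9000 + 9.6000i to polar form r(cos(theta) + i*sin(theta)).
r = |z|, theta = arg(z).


r = sqrt(3.61+92.16) = sqrt(95.77) = 9.7862
theta = atan2(9.6, -1.9) = 101.1951 degrees

r = 9.7862, theta = 101.1951 degrees


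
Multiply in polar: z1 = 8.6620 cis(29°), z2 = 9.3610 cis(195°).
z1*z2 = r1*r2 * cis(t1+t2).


r = 8.6620 * 9.3610 = 81.0850
theta = 29° + 195° = 224° = 224° (mod 360)

81.0850 cis(224°)


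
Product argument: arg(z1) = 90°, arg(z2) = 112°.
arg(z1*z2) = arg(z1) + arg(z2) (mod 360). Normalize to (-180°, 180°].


arg(z1*z2) = 90° + 112° = 202°
Normalized to (-180°, 180°]: -158°

-158°


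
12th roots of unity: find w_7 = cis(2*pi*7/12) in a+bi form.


Angle = 360*7/12 = 210°
a = cos(210°) = -0.8660
b = sin(210°) = -0.5000

-0.8660 - 0.5000i


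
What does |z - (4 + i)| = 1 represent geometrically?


|z - z0| = r is a circle with center z0 and radius r.
Center = (4, 1), radius = 1

Circle with center (4, 1) and radius 1


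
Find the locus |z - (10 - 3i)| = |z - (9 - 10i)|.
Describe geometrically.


Equal distances means the locus is the perpendicular bisector of z1 and z2.
Midpoint = ((10+9)/2, (-3+(-10))/2) = (9.5000, -6.5000)

Perpendicular bisector through (9.5000, -6.5000)


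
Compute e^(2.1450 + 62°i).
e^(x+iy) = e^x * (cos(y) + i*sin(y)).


e^2.1450 = 8.5420
cos(62°) = 0.46947
sin(62°) = 0.88295
Real = 8.5420*0.46947 = 4.0102
Imag = 8.5420*0.88295 = 7.5422

4.0102 + 7.5422i


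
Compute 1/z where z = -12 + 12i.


|z|^2 = 144+144 = 288
1/z = (-12 - 12i)/288

1/z = -0.0417 - 0.0417i


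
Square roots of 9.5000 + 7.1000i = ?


|z| = sqrt(90.25+50.41) = 11.8600
sqrt((|z|+a)/2) = sqrt((11.8600+9.5)/2) = sqrt(10.6800) = 3.2680
sqrt((|z|-a)/2) = sqrt((11.8600-9.5)/2) = sqrt(1.1800) = 1.0863

±(3.2680 + 1.0863i) i.e. 3.2680 + 1.0863i and -3.2680 - 1.0863i


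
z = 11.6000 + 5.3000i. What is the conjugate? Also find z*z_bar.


z_bar = 11.6000 - 5.3000i
z*z_bar = 11.6^2 + 5.3^2 = 134.56 + 28.09 = 162.65

z_bar = 11.6000 - 5.3000i, z*z_bar = 162.65


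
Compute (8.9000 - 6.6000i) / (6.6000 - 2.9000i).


Conjugate of z2 = 6.6000 + 2.9000i
Numerator: (8.9000 - 6.6000i)(6.6000 + 2.9000i) = 77.8800 - 17.7500i
Denominator: 6.6^2 + (-2.9)^2 = 51.97
Result = (77.8800 - 17.7500i)/51.97

1.4986 - 0.3415i


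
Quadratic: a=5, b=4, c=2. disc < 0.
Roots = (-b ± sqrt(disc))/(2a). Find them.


disc = 4^2 - 4*5*2 = 16 - 40 = -24
sqrt(|disc|) = sqrt(24) = 4.8990
Real part = -4/(2*5) = -0.4000
Imag part = 4.8990/(2*5) = 0.4899

-0.4000 ± 0.4899i


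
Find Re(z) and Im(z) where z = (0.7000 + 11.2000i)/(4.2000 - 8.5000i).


Multiply by conjugate: (0.7000 + 11.2000i)(4.2000 + 8.5000i) / (4.2^2 + (-8.5)^2)
Numerator real = 0.7*4.2 + 11.2*(-8.5) = -92.26
Numerator imag = 11.2*4.2 - 0.7*(-8.5) = 52.99
Denominator = 89.89
Re(z) = -92.26/89.89 = -1.0264
Im(z) = 52.99/89.89 = 0.5895

Re(z) = -1.0264, Im(z) = 0.5895


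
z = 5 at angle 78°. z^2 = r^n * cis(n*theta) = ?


r^2 = 5^2 = 25
n*theta = 2*78° = 156° = 156° (mod 360)
a = 25*cos(156°) = -22.8386
b = 25*sin(156°) = 10.1684

25 cis(156°) = -22.8386 + 10.1684i


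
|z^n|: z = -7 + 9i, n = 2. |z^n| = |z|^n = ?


|z| = sqrt(49+81) = sqrt(130) = 11.4018
|z^2| = |z|^2 = (sqrt(130))^2 = 130

|z^2| = 130


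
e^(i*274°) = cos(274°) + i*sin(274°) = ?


cos(274°) = 0.0698
sin(274°) = -0.9976

e^(i*274°) = 0.0698 - 0.9976i


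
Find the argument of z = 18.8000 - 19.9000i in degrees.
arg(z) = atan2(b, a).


Re = 18.8, Im = -19.9
arg = atan2(-19.9, 18.8) = -46.6281 degrees

arg(z) = -46.6281 degrees


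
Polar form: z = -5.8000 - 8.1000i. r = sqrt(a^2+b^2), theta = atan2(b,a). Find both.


r = sqrt(33.64+65.61) = sqrt(99.25) = 9.9624
theta = atan2(-8.1, -5.8) = -125.6045 degrees

r = 9.9624, theta = -125.6045 degrees


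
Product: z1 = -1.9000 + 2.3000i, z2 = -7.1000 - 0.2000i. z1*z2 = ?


Real = -1.9*(-7.1) - 2.3*(-0.2) = 13.49 - (-0.46) = 13.95
Imag = -1.9*(-0.2) - (7.1)*2.3 = 0.38 - (16.33) = -15.95

13.9500 - 15.9500i


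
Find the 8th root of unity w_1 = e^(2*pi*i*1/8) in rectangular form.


Angle = 360*1/8 = 45°
a = cos(45°) = 0.7071
b = sin(45°) = 0.7071

0.7071 + 0.7071i


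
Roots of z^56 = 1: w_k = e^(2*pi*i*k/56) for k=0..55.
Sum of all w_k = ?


The sum of all 56th roots of unity is 0.
Geometric series: (1 - w^56)/(1 - w) = (1-1)/(1-w) = 0 since w^56 = 1, w ≠ 1.
Alternatively: coefficient of z^55 in z^56 - 1 is 0.

0


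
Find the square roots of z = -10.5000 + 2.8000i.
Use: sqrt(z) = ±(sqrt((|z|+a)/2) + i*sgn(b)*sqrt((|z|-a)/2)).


|z| = sqrt(110.25+7.84) = 10.8669
sqrt((|z|+a)/2) = sqrt((10.8669+(-10.5))/2) = sqrt(0.1835) = 0.4283
sqrt((|z|-a)/2) = sqrt((10.8669-(-10.5))/2) = sqrt(10.6835) = 3.2686

±(0.4283 + 3.2686i) i.e. 0.4283 + 3.2686i and -0.4283 - 3.2686i


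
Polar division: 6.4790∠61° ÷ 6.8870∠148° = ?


r = 6.4790 / 6.8870 = 0.9408
theta = 61° - 148° = -87° = 273° (mod 360)

0.9408 cis(273°)


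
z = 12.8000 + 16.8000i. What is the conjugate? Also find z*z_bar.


z_bar = 12.8000 - 16.8000i
z*z_bar = 12.8^2 + 16.8^2 = 163.84 + 282.24 = 446.08

z_bar = 12.8000 - 16.8000i, z*z_bar = 446.08


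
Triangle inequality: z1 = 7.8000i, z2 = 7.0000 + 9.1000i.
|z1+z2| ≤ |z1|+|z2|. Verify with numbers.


|z1| = sqrt(0^2 + 7.8^2) = sqrt(60.84) = 7.8000
|z2| = sqrt(7^2 + 9.1^2) = sqrt(131.81) = 11.4809
z1+z2 = 7.0000 + 16.9000i
|z1+z2| = sqrt(334.61) = 18.2923
|z1|+|z2| = 7.8000 + 11.4809 = 19.2809

|z1+z2| = 18.2923 ≤ |z1|+|z2| = 19.2809 (verified)


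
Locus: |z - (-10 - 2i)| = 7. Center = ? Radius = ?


|z - z0| = r is a circle with center z0 and radius r.
Center = (-10, -2), radius = 7

Circle with center (-10, -2) and radius 7


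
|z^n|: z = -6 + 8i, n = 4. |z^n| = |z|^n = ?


|z| = sqrt(36+64) = sqrt(100) = 10
|z^4| = |z|^4 = 10^4 = 10000

|z^4| = 10000


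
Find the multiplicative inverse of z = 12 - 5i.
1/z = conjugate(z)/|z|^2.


|z|^2 = 144+25 = 169
1/z = (12 + 5i)/169

1/z = 0.0710 + 0.0296i


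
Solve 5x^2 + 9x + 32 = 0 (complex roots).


disc = 9^2 - 4*5*32 = 81 - 640 = -559
sqrt(|disc|) = sqrt(559) = 23.6432
Real part = -9/(2*5) = -0.9000
Imag part = 23.6432/(2*5) = 2.3643

-0.9000 ± 2.3643i


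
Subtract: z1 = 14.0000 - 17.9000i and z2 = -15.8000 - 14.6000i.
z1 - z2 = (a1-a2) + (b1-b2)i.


Real: 14 + 15.8 = 29.8
Imag: -17.9 + 14.6 = -3.3

29.8000 - 3.3000i


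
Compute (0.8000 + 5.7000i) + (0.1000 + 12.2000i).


Real: 0.8 + 0.1 = 0.9
Imag: 5.7 + 12.2 = 17.9

0.9000 + 17.9000i


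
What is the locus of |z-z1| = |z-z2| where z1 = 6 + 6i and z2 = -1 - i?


Equal distances means the locus is the perpendicular bisector of z1 and z2.
Midpoint = ((6+(-1))/2, (6+(-1))/2) = (2.5000, 2.5000)

Perpendicular bisector through (2.5000, 2.5000)


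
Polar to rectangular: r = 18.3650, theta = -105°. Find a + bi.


a = 18.3650*cos(-105°) = 18.3650*(-0.25882) = -4.7532
b = 18.3650*sin(-105°) = 18.3650*(-0.965926) = -17.7392

-4.7532 - 17.7392i


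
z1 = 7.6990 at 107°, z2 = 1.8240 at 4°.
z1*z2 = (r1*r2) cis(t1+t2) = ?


r = 7.6990 * 1.8240 = 14.0430
theta = 107° + 4° = 111° = 111° (mod 360)

14.0430 cis(111°)


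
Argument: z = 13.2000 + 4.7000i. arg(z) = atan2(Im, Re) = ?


Re = 13.2, Im = 4.7
arg = atan2(4.7, 13.2) = 19.5988 degrees

arg(z) = 19.5988 degrees


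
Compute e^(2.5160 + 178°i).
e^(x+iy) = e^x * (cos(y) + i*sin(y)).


e^2.5160 = 12.3790
cos(178°) = -0.99939
sin(178°) = 0.0349
Real = 12.3790*(-0.99939) = -12.3714
Imag = 12.3790*0.0349 = 0.4320

-12.3714 + 0.4320i


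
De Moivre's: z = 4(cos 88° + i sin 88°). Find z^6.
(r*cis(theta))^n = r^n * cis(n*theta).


r^6 = 4^6 = 4096
n*theta = 6*88° = 528° = 168° (mod 360)
a = 4096*cos(168°) = -4006.4926
b = 4096*sin(168°) = 851.6063

4096 cis(168°) = -4006.4926 + 851.6063i


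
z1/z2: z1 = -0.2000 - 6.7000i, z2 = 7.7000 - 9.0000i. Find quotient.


Conjugate of z2 = 7.7000 + 9.0000i
Numerator: (-0.2000 - 6.7000i)(7.7000 + 9.0000i) = 58.7600 - 53.3900i
Denominator: 7.7^2 + (-9)^2 = 140.29
Result = (58.7600 - 53.3900i)/140.29

0.4188 - 0.3806i


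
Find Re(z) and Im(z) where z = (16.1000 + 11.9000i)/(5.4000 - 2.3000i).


Multiply by conjugate: (16.1000 + 11.9000i)(5.4000 + 2.3000i) / (5.4^2 + (-2.3)^2)
Numerator real = 16.1*5.4 + 11.9*(-2.3) = 59.57
Numerator imag = 11.9*5.4 - 16.1*(-2.3) = 101.29
Denominator = 34.45
Re(z) = 59.57/34.45 = 1.7292
Im(z) = 101.29/34.45 = 2.9402

Re(z) = 1.7292, Im(z) = 2.9402


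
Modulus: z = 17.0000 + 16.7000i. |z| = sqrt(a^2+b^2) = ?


|z| = sqrt(17^2 + 16.7^2) = sqrt(289 + 278.89) = sqrt(567.89) = 23.8304

|z| = 23.8304


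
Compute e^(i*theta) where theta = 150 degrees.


cos(150°) = -0.8660
sin(150°) = 0.5000

e^(i*150°) = -0.8660 + 0.5000i


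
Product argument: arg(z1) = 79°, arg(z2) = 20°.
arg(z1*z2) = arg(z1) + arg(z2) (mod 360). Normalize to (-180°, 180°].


arg(z1*z2) = 79° + 20° = 99°
Normalized to (-180°, 180°]: 99°

99°


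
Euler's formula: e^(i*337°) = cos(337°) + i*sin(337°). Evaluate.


cos(337°) = 0.9205
sin(337°) = -0.3907

e^(i*337°) = 0.9205 - 0.3907i


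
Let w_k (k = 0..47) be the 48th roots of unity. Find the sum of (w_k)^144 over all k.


The roots are w_k = w^k with w = e^(2*pi*i/48), and (w^k)^144 = (w^144)^k.
So S = 1 + u + u^2 + ... + u^(47) with u = w^144.
144 = 3*48 + 0, so 144 is a multiple of 48 and u = (w^48)^3 = 1.
Every one of the 48 terms equals 1: S = 48

S = 48


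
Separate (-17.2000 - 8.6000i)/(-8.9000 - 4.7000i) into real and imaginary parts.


Multiply by conjugate: (-17.2000 - 8.6000i)(-8.9000 + 4.7000i) / ((-8.9)^2 + (-4.7)^2)
Numerator real = -17.2*(-8.9) - (8.6)*(-4.7) = 193.5
Numerator imag = -8.6*(-8.9) - (-17.2)*(-4.7) = -4.3
Denominator = 101.3
Re(z) = 193.5/101.3 = 1.9102
Im(z) = -4.3/101.3 = -0.0424

Re(z) = 1.9102, Im(z) = -0.0424


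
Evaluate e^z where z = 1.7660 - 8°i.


e^1.7660 = 5.8474
cos(-8°) = 0.99027
sin(-8°) = -0.13917
Real = 5.8474*0.99027 = 5.7905
Imag = 5.8474*(-0.13917) = -0.8138

5.7905 - 0.8138i


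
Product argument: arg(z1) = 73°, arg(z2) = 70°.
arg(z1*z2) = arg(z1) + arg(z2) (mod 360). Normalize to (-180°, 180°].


arg(z1*z2) = 73° + 70° = 143°
Normalized to (-180°, 180°]: 143°

143°


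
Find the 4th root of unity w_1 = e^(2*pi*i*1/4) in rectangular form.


Angle = 360*1/4 = 90°
a = cos(90°) = 0
b = sin(90°) = 1.0000

0 + 1.0000i


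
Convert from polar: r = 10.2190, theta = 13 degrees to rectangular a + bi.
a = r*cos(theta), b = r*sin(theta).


a = 10.2190*cos(13°) = 10.2190*0.97437 = 9.9571
b = 10.2190*sin(13°) = 10.2190*0.22495 = 2.2988

9.9571 + 2.2988i


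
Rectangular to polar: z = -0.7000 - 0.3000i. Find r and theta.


r = sqrt(0.49+0.09) = sqrt(0.58) = 0.7616
theta = atan2(-0.3, -0.7) = -156.8014 degrees

r = 0.7616, theta = -156.8014 degrees


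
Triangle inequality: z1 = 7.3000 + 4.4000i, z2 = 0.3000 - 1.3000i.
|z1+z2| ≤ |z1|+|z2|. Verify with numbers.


|z1| = sqrt(7.3^2 + 4.4^2) = sqrt(72.65) = 8.5235
|z2| = sqrt(0.3^2 + (-1.3)^2) = sqrt(1.78) = 1.3342
z1+z2 = 7.6000 + 3.1000i
|z1+z2| = sqrt(67.37) = 8.2079
|z1|+|z2| = 8.5235 + 1.3342 = 9.8577

|z1+z2| = 8.2079 ≤ |z1|+|z2| = 9.8577 (verified)


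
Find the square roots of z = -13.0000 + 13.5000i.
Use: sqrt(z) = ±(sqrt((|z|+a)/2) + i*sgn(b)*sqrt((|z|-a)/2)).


|z| = sqrt(169+182.25) = 18.7417
sqrt((|z|+a)/2) = sqrt((18.7417+(-13))/2) = sqrt(2.8708) = 1.6944
sqrt((|z|-a)/2) = sqrt((18.7417-(-13))/2) = sqrt(15.8708) = 3.9838

±(1.6944 + 3.9838i) i.e. 1.6944 + 3.9838i and -1.6944 - 3.9838i


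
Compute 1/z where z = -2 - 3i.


|z|^2 = 4+9 = 13
1/z = (-2 + 3i)/13

1/z = -0.1538 + 0.2308i


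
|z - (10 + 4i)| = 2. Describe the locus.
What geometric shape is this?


|z - z0| = r is a circle with center z0 and radius r.
Center = (10, 4), radius = 2

Circle with center (10, 4) and radius 2


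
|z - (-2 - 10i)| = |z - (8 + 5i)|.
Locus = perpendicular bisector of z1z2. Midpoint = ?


Equal distances means the locus is the perpendicular bisector of z1 and z2.
Midpoint = ((-2+8)/2, (-10+5)/2) = (3.0000, -2.5000)

Perpendicular bisector through (3.0000, -2.5000)


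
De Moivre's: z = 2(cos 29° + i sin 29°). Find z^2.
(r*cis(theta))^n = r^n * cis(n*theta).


r^2 = 2^2 = 4
n*theta = 2*29° = 58° = 58° (mod 360)
a = 4*cos(58°) = 2.1197
b = 4*sin(58°) = 3.3922

4 cis(58°) = 2.1197 + 3.3922i


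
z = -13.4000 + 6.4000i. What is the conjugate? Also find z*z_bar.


z_bar = -13.4000 - 6.4000i
z*z_bar = (-13.4)^2 + 6.4^2 = 179.56 + 40.96 = 220.52

z_bar = -13.4000 - 6.4000i, z*z_bar = 220.52


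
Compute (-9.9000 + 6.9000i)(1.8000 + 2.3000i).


Real = -9.9*1.8 - 6.9*2.3 = -17.82 - 15.87 = -33.69
Imag = -9.9*2.3 + 1.8*6.9 = -22.77 + 12.42 = -10.35

-33.6900 - 10.3500i


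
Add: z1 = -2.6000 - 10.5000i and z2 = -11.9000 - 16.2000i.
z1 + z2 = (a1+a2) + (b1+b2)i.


Real: -2.6 - 11.9 = -14.5
Imag: -10.5 - 16.2 = -26.7

-14.5000 - 26.7000i


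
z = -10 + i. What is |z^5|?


|z| = sqrt(100+1) = sqrt(101) = 10.0499
|z^5| = |z|^5 = (sqrt(101))^5 = 101^2 * sqrt(101) = 10201*sqrt(101)

|z^5| = 10201*sqrt(101) ≈ 102518.7812


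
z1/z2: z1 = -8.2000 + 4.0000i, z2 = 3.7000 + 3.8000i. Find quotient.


Conjugate of z2 = 3.7000 - 3.8000i
Numerator: (-8.2000 + 4.0000i)(3.7000 - 3.8000i) = -15.1400 + 45.9600i
Denominator: 3.7^2 + 3.8^2 = 28.13
Result = (-15.1400 + 45.9600i)/28.13

-0.5382 + 1.6338i


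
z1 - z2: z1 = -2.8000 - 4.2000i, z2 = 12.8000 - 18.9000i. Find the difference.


Real: -2.8 - 12.8 = -15.6
Imag: -4.2 + 18.9 = 14.7

-15.6000 + 14.7000i


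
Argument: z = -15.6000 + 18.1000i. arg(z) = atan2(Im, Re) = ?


Re = -15.6, Im = 18.1
arg = atan2(18.1, -15.6) = 130.7573 degrees

arg(z) = 130.7573 degrees


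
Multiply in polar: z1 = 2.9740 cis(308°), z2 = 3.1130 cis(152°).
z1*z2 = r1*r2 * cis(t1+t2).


r = 2.9740 * 3.1130 = 9.2581
theta = 308° + 152° = 460° = 100° (mod 360)

9.2581 cis(100°)


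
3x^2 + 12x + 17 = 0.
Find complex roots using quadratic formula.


disc = 12^2 - 4*3*17 = 144 - 204 = -60
sqrt(|disc|) = sqrt(60) = 7.7460
Real part = -12/(2*3) = -2.0000
Imag part = 7.7460/(2*3) = 1.2910

-2.0000 ± 1.2910i


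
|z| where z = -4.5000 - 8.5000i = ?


|z| = sqrt((-4.5)^2 + (-8.5)^2) = sqrt(20.25 + 72.25) = sqrt(92.5) = 9.6177

|z| = 9.6177


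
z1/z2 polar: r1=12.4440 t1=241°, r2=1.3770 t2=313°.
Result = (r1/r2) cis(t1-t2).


r = 12.4440 / 1.3770 = 9.0370
theta = 241° - 313° = -72° = 288° (mod 360)

9.0370 cis(288°)


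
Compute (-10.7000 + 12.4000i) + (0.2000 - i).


Real: -10.7 + 0.2 = -10.5
Imag: 12.4 - 1 = 11.4

-10.5000 + 11.4000i


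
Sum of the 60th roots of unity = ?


The sum of all 60th roots of unity is 0.
Geometric series: (1 - w^60)/(1 - w) = (1-1)/(1-w) = 0 since w^60 = 1, w ≠ 1.
Alternatively: coefficient of z^59 in z^60 - 1 is 0.

0


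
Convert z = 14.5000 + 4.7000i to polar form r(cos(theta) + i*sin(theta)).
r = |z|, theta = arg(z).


r = sqrt(210.25+22.09) = sqrt(232.34) = 15.2427
theta = atan2(4.7, 14.5) = 17.9595 degrees

r = 15.2427, theta = 17.9595 degrees
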